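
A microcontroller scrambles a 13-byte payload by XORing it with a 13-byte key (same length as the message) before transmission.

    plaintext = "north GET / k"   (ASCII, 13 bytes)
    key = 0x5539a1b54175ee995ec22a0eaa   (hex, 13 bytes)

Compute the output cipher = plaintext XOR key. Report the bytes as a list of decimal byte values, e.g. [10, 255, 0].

6e XOR 55 = 3b
6f XOR 39 = 56
72 XOR a1 = d3
74 XOR b5 = c1
68 XOR 41 = 29
20 XOR 75 = 55
47 XOR ee = a9
45 XOR 99 = dc
54 XOR 5e = 0a
20 XOR c2 = e2
2f XOR 2a = 05
20 XOR 0e = 2e
6b XOR aa = c1

[59, 86, 211, 193, 41, 85, 169, 220, 10, 226, 5, 46, 193]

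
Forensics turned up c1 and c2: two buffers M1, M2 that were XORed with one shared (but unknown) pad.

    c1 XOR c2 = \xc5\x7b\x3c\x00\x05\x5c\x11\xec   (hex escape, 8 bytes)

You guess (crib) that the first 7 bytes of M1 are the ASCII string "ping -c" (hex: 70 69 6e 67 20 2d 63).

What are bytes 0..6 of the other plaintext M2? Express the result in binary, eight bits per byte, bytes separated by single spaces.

Since c1 ⊕ c2 = M1 ⊕ M2, XORing with the guessed M1 bytes yields the corresponding M2 bytes: M2 = (c1 ⊕ c2) ⊕ M1.
byte 0: c5 ⊕ 70 = b5
byte 1: 7b ⊕ 69 = 12
byte 2: 3c ⊕ 6e = 52
byte 3: 00 ⊕ 67 = 67
byte 4: 05 ⊕ 20 = 25
byte 5: 5c ⊕ 2d = 71
byte 6: 11 ⊕ 63 = 72

10110101 00010010 01010010 01100111 00100101 01110001 01110010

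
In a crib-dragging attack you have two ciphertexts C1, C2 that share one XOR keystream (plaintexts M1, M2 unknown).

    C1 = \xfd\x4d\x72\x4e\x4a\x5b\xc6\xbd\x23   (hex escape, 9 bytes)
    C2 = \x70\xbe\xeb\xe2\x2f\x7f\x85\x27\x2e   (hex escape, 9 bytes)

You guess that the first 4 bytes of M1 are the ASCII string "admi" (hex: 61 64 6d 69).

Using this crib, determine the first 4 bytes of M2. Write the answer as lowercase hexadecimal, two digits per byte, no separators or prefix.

First, C1 ⊕ C2 = (M1 ⊕ K) ⊕ (M2 ⊕ K) = M1 ⊕ M2, so the key drops out. Then M2 = (M1 ⊕ M2) ⊕ M1 over the first 4 bytes.
byte 0: (fd XOR 70) XOR 61 = 8d XOR 61 = ec
byte 1: (4d XOR be) XOR 64 = f3 XOR 64 = 97
byte 2: (72 XOR eb) XOR 6d = 99 XOR 6d = f4
byte 3: (4e XOR e2) XOR 69 = ac XOR 69 = c5

ec97f4c5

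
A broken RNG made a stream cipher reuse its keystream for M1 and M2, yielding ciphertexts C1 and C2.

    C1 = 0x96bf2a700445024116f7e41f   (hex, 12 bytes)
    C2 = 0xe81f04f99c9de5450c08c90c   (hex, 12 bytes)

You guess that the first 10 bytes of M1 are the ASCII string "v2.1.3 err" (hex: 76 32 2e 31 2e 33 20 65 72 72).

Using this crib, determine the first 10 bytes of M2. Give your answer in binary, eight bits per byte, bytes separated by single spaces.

00001000 10010010 00000000 10111000 10110110 11101011 11000111 01100001 01101000 10001101

First, C1 ⊕ C2 = (M1 ⊕ K) ⊕ (M2 ⊕ K) = M1 ⊕ M2, so the key drops out. Then M2 = (M1 ⊕ M2) ⊕ M1 over the first 10 bytes.
byte 0: (96 ⊕ e8) ⊕ 76 = 7e ⊕ 76 = 08
byte 1: (bf ⊕ 1f) ⊕ 32 = a0 ⊕ 32 = 92
byte 2: (2a ⊕ 04) ⊕ 2e = 2e ⊕ 2e = 00
byte 3: (70 ⊕ f9) ⊕ 31 = 89 ⊕ 31 = b8
byte 4: (04 ⊕ 9c) ⊕ 2e = 98 ⊕ 2e = b6
byte 5: (45 ⊕ 9d) ⊕ 33 = d8 ⊕ 33 = eb
byte 6: (02 ⊕ e5) ⊕ 20 = e7 ⊕ 20 = c7
byte 7: (41 ⊕ 45) ⊕ 65 = 04 ⊕ 65 = 61
byte 8: (16 ⊕ 0c) ⊕ 72 = 1a ⊕ 72 = 68
byte 9: (f7 ⊕ 08) ⊕ 72 = ff ⊕ 72 = 8d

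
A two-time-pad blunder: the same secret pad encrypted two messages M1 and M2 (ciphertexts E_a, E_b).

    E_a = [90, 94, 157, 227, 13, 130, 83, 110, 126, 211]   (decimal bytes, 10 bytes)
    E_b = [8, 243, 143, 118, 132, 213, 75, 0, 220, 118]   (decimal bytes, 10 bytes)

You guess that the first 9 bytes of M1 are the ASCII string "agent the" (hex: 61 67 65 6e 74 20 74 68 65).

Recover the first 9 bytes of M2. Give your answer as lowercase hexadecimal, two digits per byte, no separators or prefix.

33ca77fbfd776c06c7

First, E_a ⊕ E_b = (M1 ⊕ K) ⊕ (M2 ⊕ K) = M1 ⊕ M2, so the key drops out. Then M2 = (M1 ⊕ M2) ⊕ M1 over the first 9 bytes.
byte 0: (5a xor 08) xor 61 = 52 xor 61 = 33
byte 1: (5e xor f3) xor 67 = ad xor 67 = ca
byte 2: (9d xor 8f) xor 65 = 12 xor 65 = 77
byte 3: (e3 xor 76) xor 6e = 95 xor 6e = fb
byte 4: (0d xor 84) xor 74 = 89 xor 74 = fd
byte 5: (82 xor d5) xor 20 = 57 xor 20 = 77
byte 6: (53 xor 4b) xor 74 = 18 xor 74 = 6c
byte 7: (6e xor 00) xor 68 = 6e xor 68 = 06
byte 8: (7e xor dc) xor 65 = a2 xor 65 = c7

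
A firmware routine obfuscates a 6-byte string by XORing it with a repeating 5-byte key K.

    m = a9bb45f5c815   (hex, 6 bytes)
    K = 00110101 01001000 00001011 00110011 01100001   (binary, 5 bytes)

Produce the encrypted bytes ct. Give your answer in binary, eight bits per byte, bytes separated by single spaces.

The 5-byte key repeats, so the effective keystream is 35 48 0b 33 61 35.
byte 0: a9 XOR 35 = 9c
byte 1: bb XOR 48 = f3
byte 2: 45 XOR 0b = 4e
byte 3: f5 XOR 33 = c6
byte 4: c8 XOR 61 = a9
byte 5: 15 XOR 35 = 20

10011100 11110011 01001110 11000110 10101001 00100000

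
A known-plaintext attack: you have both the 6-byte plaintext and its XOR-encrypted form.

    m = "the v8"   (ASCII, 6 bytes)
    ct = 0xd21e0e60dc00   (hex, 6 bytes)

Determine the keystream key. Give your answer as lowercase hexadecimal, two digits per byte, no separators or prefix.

Since ct = m ⊕ key, XORing both sides with m gives key = m ⊕ ct.
74 XOR d2 = a6
68 XOR 1e = 76
65 XOR 0e = 6b
20 XOR 60 = 40
76 XOR dc = aa
38 XOR 00 = 38

a6766b40aa38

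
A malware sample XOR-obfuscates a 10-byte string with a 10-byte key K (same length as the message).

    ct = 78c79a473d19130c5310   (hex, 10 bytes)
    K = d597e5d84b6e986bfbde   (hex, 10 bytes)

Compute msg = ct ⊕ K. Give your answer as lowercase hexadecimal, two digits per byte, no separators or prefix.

XOR is its own inverse, so applying the key byte-wise gives the result directly.
78 xor d5 = ad
c7 xor 97 = 50
9a xor e5 = 7f
47 xor d8 = 9f
3d xor 4b = 76
19 xor 6e = 77
13 xor 98 = 8b
0c xor 6b = 67
53 xor fb = a8
10 xor de = ce

ad507f9f76778b67a8ce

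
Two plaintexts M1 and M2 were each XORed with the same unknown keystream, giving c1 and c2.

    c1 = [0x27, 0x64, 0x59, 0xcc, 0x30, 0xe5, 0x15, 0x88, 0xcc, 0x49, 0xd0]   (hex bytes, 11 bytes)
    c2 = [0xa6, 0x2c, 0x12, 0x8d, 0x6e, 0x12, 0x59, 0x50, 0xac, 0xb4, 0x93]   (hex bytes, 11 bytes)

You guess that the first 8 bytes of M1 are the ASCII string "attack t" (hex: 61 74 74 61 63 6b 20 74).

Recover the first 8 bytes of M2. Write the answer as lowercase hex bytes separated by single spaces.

First, c1 ⊕ c2 = (M1 ⊕ K) ⊕ (M2 ⊕ K) = M1 ⊕ M2, so the key drops out. Then M2 = (M1 ⊕ M2) ⊕ M1 over the first 8 bytes.
byte 0: (27 ^ a6) ^ 61 = 81 ^ 61 = e0
byte 1: (64 ^ 2c) ^ 74 = 48 ^ 74 = 3c
byte 2: (59 ^ 12) ^ 74 = 4b ^ 74 = 3f
byte 3: (cc ^ 8d) ^ 61 = 41 ^ 61 = 20
byte 4: (30 ^ 6e) ^ 63 = 5e ^ 63 = 3d
byte 5: (e5 ^ 12) ^ 6b = f7 ^ 6b = 9c
byte 6: (15 ^ 59) ^ 20 = 4c ^ 20 = 6c
byte 7: (88 ^ 50) ^ 74 = d8 ^ 74 = ac

e0 3c 3f 20 3d 9c 6c ac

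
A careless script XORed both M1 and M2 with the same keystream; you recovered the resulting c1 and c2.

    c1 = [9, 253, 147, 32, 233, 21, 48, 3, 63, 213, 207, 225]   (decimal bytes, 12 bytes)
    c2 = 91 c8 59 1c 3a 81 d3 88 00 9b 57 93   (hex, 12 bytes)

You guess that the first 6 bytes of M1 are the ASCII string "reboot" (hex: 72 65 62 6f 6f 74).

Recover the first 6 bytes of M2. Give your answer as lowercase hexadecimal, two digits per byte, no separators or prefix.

ea50a853bce0

First, c1 ⊕ c2 = (M1 ⊕ K) ⊕ (M2 ⊕ K) = M1 ⊕ M2, so the key drops out. Then M2 = (M1 ⊕ M2) ⊕ M1 over the first 6 bytes.
byte 0: (09 xor 91) xor 72 = 98 xor 72 = ea
byte 1: (fd xor c8) xor 65 = 35 xor 65 = 50
byte 2: (93 xor 59) xor 62 = ca xor 62 = a8
byte 3: (20 xor 1c) xor 6f = 3c xor 6f = 53
byte 4: (e9 xor 3a) xor 6f = d3 xor 6f = bc
byte 5: (15 xor 81) xor 74 = 94 xor 74 = e0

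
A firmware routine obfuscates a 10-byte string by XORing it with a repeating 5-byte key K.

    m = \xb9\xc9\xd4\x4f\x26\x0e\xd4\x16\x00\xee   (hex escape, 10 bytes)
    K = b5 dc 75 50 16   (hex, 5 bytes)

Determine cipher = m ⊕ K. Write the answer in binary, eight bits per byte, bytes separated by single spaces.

The 5-byte key repeats, so the effective keystream is b5 dc 75 50 16 b5 dc 75 50 16.
byte 0: 185 xor 181 =  12
byte 1: 201 xor 220 =  21
byte 2: 212 xor 117 = 161
byte 3:  79 xor  80 =  31
byte 4:  38 xor  22 =  48
byte 5:  14 xor 181 = 187
byte 6: 212 xor 220 =   8
byte 7:  22 xor 117 =  99
byte 8:   0 xor  80 =  80
byte 9: 238 xor  22 = 248

00001100 00010101 10100001 00011111 00110000 10111011 00001000 01100011 01010000 11111000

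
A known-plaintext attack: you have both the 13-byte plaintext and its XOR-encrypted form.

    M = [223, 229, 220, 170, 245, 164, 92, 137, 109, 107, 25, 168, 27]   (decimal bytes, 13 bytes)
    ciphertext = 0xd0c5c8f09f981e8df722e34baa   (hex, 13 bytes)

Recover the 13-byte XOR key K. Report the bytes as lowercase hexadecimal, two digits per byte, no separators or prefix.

Since ciphertext = M ⊕ K, XORing both sides with M gives K = M ⊕ ciphertext.
223 XOR 208 =  15
229 XOR 197 =  32
220 XOR 200 =  20
170 XOR 240 =  90
245 XOR 159 = 106
164 XOR 152 =  60
 92 XOR  30 =  66
137 XOR 141 =   4
109 XOR 247 = 154
107 XOR  34 =  73
 25 XOR 227 = 250
168 XOR  75 = 227
 27 XOR 170 = 177

0f20145a6a3c42049a49fae3b1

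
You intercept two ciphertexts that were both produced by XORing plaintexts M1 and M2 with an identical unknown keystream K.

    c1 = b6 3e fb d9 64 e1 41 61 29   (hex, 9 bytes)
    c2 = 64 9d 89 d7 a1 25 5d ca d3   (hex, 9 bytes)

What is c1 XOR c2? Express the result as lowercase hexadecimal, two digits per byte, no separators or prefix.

d2a3720ec5c41cabfa

c1 ⊕ c2 = (M1 ⊕ K) ⊕ (M2 ⊕ K) = M1 ⊕ M2 — the shared key cancels under XOR.
182 ^ 100 = 210
 62 ^ 157 = 163
251 ^ 137 = 114
217 ^ 215 =  14
100 ^ 161 = 197
225 ^  37 = 196
 65 ^  93 =  28
 97 ^ 202 = 171
 41 ^ 211 = 250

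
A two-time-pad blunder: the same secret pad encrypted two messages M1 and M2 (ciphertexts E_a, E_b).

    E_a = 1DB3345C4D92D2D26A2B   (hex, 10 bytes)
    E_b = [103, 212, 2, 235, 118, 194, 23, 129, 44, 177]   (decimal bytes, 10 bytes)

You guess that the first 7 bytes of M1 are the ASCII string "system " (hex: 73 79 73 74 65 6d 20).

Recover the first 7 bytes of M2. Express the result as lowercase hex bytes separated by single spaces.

First, E_a ⊕ E_b = (M1 ⊕ K) ⊕ (M2 ⊕ K) = M1 ⊕ M2, so the key drops out. Then M2 = (M1 ⊕ M2) ⊕ M1 over the first 7 bytes.
byte 0: (1d ⊕ 67) ⊕ 73 = 7a ⊕ 73 = 09
byte 1: (b3 ⊕ d4) ⊕ 79 = 67 ⊕ 79 = 1e
byte 2: (34 ⊕ 02) ⊕ 73 = 36 ⊕ 73 = 45
byte 3: (5c ⊕ eb) ⊕ 74 = b7 ⊕ 74 = c3
byte 4: (4d ⊕ 76) ⊕ 65 = 3b ⊕ 65 = 5e
byte 5: (92 ⊕ c2) ⊕ 6d = 50 ⊕ 6d = 3d
byte 6: (d2 ⊕ 17) ⊕ 20 = c5 ⊕ 20 = e5

09 1e 45 c3 5e 3d e5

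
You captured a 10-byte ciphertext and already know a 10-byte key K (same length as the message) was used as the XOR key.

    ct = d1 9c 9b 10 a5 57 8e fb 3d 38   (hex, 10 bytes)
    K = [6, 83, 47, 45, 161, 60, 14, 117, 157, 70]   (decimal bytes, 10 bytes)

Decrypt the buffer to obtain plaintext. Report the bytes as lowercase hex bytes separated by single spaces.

d7 cf b4 3d 04 6b 80 8e a0 7e

d1 ⊕ 06 = d7
9c ⊕ 53 = cf
9b ⊕ 2f = b4
10 ⊕ 2d = 3d
a5 ⊕ a1 = 04
57 ⊕ 3c = 6b
8e ⊕ 0e = 80
fb ⊕ 75 = 8e
3d ⊕ 9d = a0
38 ⊕ 46 = 7e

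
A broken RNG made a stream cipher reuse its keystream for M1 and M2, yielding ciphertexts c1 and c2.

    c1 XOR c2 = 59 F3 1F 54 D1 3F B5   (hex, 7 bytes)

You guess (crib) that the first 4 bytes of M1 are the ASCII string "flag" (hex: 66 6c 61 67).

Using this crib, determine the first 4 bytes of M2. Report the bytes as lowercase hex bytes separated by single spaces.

Since c1 ⊕ c2 = M1 ⊕ M2, XORing with the guessed M1 bytes yields the corresponding M2 bytes: M2 = (c1 ⊕ c2) ⊕ M1.
byte 0: 01011001 ⊕ 01100110 = 00111111
byte 1: 11110011 ⊕ 01101100 = 10011111
byte 2: 00011111 ⊕ 01100001 = 01111110
byte 3: 01010100 ⊕ 01100111 = 00110011

3f 9f 7e 33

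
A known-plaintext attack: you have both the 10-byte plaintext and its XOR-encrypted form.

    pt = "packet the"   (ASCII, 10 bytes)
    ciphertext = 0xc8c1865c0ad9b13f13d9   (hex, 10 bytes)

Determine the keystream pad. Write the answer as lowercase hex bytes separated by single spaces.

b8 a0 e5 37 6f ad 91 4b 7b bc

Since ciphertext = pt ⊕ pad, XORing both sides with pt gives pad = pt ⊕ ciphertext.
01110000 XOR 11001000 = 10111000
01100001 XOR 11000001 = 10100000
01100011 XOR 10000110 = 11100101
01101011 XOR 01011100 = 00110111
01100101 XOR 00001010 = 01101111
01110100 XOR 11011001 = 10101101
00100000 XOR 10110001 = 10010001
01110100 XOR 00111111 = 01001011
01101000 XOR 00010011 = 01111011
01100101 XOR 11011001 = 10111100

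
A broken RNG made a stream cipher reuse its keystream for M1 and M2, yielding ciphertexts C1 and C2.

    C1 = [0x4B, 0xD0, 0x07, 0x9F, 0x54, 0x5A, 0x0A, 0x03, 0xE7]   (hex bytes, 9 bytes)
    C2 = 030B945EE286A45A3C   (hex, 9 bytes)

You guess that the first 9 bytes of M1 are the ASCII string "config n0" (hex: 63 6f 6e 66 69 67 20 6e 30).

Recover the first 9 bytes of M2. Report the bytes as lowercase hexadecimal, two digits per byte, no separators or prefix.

2bb4fda7dfbb8e37eb

First, C1 ⊕ C2 = (M1 ⊕ K) ⊕ (M2 ⊕ K) = M1 ⊕ M2, so the key drops out. Then M2 = (M1 ⊕ M2) ⊕ M1 over the first 9 bytes.
byte 0: (4b ^ 03) ^ 63 = 48 ^ 63 = 2b
byte 1: (d0 ^ 0b) ^ 6f = db ^ 6f = b4
byte 2: (07 ^ 94) ^ 6e = 93 ^ 6e = fd
byte 3: (9f ^ 5e) ^ 66 = c1 ^ 66 = a7
byte 4: (54 ^ e2) ^ 69 = b6 ^ 69 = df
byte 5: (5a ^ 86) ^ 67 = dc ^ 67 = bb
byte 6: (0a ^ a4) ^ 20 = ae ^ 20 = 8e
byte 7: (03 ^ 5a) ^ 6e = 59 ^ 6e = 37
byte 8: (e7 ^ 3c) ^ 30 = db ^ 30 = eb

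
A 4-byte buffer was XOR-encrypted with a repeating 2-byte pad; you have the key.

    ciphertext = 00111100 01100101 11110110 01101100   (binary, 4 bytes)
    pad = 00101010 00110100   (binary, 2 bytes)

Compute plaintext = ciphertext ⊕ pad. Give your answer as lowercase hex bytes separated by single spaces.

The 2-byte key repeats, so the effective keystream is 2a 34 2a 34.
byte 0: 3c XOR 2a = 16
byte 1: 65 XOR 34 = 51
byte 2: f6 XOR 2a = dc
byte 3: 6c XOR 34 = 58

16 51 dc 58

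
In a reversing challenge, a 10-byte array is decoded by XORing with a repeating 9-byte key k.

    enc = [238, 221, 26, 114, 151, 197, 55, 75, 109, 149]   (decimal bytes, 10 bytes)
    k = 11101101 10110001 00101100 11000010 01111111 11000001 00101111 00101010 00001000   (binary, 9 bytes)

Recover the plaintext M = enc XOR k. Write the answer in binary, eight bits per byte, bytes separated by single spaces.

00000011 01101100 00110110 10110000 11101000 00000100 00011000 01100001 01100101 01111000

The 9-byte key repeats, so the effective keystream is ed b1 2c c2 7f c1 2f 2a 08 ed.
byte 0: 238 xor 237 =   3
byte 1: 221 xor 177 = 108
byte 2:  26 xor  44 =  54
byte 3: 114 xor 194 = 176
byte 4: 151 xor 127 = 232
byte 5: 197 xor 193 =   4
byte 6:  55 xor  47 =  24
byte 7:  75 xor  42 =  97
byte 8: 109 xor   8 = 101
byte 9: 149 xor 237 = 120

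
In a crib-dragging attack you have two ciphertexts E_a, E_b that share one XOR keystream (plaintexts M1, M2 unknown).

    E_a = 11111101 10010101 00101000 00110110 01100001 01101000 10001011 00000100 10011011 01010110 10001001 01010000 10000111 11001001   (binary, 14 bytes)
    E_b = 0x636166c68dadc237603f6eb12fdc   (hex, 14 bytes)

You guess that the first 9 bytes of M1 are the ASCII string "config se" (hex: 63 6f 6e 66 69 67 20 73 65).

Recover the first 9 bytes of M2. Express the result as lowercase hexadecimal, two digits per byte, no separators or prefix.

fd9b209685a269409e

First, E_a ⊕ E_b = (M1 ⊕ K) ⊕ (M2 ⊕ K) = M1 ⊕ M2, so the key drops out. Then M2 = (M1 ⊕ M2) ⊕ M1 over the first 9 bytes.
byte 0: (fd XOR 63) XOR 63 = 9e XOR 63 = fd
byte 1: (95 XOR 61) XOR 6f = f4 XOR 6f = 9b
byte 2: (28 XOR 66) XOR 6e = 4e XOR 6e = 20
byte 3: (36 XOR c6) XOR 66 = f0 XOR 66 = 96
byte 4: (61 XOR 8d) XOR 69 = ec XOR 69 = 85
byte 5: (68 XOR ad) XOR 67 = c5 XOR 67 = a2
byte 6: (8b XOR c2) XOR 20 = 49 XOR 20 = 69
byte 7: (04 XOR 37) XOR 73 = 33 XOR 73 = 40
byte 8: (9b XOR 60) XOR 65 = fb XOR 65 = 9e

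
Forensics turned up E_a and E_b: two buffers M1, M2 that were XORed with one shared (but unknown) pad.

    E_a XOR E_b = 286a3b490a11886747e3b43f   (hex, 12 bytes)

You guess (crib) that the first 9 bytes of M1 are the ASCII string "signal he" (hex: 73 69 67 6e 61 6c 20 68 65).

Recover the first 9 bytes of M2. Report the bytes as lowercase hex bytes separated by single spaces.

Since E_a ⊕ E_b = M1 ⊕ M2, XORing with the guessed M1 bytes yields the corresponding M2 bytes: M2 = (E_a ⊕ E_b) ⊕ M1.
byte 0: 00101000 XOR 01110011 = 01011011
byte 1: 01101010 XOR 01101001 = 00000011
byte 2: 00111011 XOR 01100111 = 01011100
byte 3: 01001001 XOR 01101110 = 00100111
byte 4: 00001010 XOR 01100001 = 01101011
byte 5: 00010001 XOR 01101100 = 01111101
byte 6: 10001000 XOR 00100000 = 10101000
byte 7: 01100111 XOR 01101000 = 00001111
byte 8: 01000111 XOR 01100101 = 00100010

5b 03 5c 27 6b 7d a8 0f 22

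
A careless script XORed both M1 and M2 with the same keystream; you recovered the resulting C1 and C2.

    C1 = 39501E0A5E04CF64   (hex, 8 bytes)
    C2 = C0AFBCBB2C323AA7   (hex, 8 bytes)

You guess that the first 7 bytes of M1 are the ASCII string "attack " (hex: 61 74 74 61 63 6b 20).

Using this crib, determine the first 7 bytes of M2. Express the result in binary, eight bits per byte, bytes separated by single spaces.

10011000 10001011 11010110 11010000 00010001 01011101 11010101

First, C1 ⊕ C2 = (M1 ⊕ K) ⊕ (M2 ⊕ K) = M1 ⊕ M2, so the key drops out. Then M2 = (M1 ⊕ M2) ⊕ M1 over the first 7 bytes.
byte 0: (39 ⊕ c0) ⊕ 61 = f9 ⊕ 61 = 98
byte 1: (50 ⊕ af) ⊕ 74 = ff ⊕ 74 = 8b
byte 2: (1e ⊕ bc) ⊕ 74 = a2 ⊕ 74 = d6
byte 3: (0a ⊕ bb) ⊕ 61 = b1 ⊕ 61 = d0
byte 4: (5e ⊕ 2c) ⊕ 63 = 72 ⊕ 63 = 11
byte 5: (04 ⊕ 32) ⊕ 6b = 36 ⊕ 6b = 5d
byte 6: (cf ⊕ 3a) ⊕ 20 = f5 ⊕ 20 = d5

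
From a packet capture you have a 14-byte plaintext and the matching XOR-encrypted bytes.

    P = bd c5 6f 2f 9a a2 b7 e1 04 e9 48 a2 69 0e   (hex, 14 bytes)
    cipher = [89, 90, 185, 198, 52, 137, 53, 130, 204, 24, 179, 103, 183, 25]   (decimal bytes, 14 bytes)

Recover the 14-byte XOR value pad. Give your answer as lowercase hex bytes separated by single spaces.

Since cipher = P ⊕ pad, XORing both sides with P gives pad = P ⊕ cipher.
bd xor 59 = e4
c5 xor 5a = 9f
6f xor b9 = d6
2f xor c6 = e9
9a xor 34 = ae
a2 xor 89 = 2b
b7 xor 35 = 82
e1 xor 82 = 63
04 xor cc = c8
e9 xor 18 = f1
48 xor b3 = fb
a2 xor 67 = c5
69 xor b7 = de
0e xor 19 = 17

e4 9f d6 e9 ae 2b 82 63 c8 f1 fb c5 de 17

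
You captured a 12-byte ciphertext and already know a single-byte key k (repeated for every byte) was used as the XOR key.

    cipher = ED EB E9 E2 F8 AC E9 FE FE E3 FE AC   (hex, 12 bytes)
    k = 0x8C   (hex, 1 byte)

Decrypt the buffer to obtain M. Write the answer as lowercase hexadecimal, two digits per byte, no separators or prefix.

The 1-byte key repeats, so the effective keystream is 8c 8c 8c 8c 8c 8c 8c 8c 8c 8c 8c 8c.
byte 0: ed ⊕ 8c = 61
byte 1: eb ⊕ 8c = 67
byte 2: e9 ⊕ 8c = 65
byte 3: e2 ⊕ 8c = 6e
byte 4: f8 ⊕ 8c = 74
byte 5: ac ⊕ 8c = 20
byte 6: e9 ⊕ 8c = 65
byte 7: fe ⊕ 8c = 72
byte 8: fe ⊕ 8c = 72
byte 9: e3 ⊕ 8c = 6f
byte 10: fe ⊕ 8c = 72
byte 11: ac ⊕ 8c = 20

6167656e74206572726f7220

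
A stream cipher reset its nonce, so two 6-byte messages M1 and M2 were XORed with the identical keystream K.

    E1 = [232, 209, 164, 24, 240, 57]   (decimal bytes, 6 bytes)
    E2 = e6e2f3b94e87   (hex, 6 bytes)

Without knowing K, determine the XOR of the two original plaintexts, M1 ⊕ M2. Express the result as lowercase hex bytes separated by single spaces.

0e 33 57 a1 be be

E1 ⊕ E2 = (M1 ⊕ K) ⊕ (M2 ⊕ K) = M1 ⊕ M2 — the shared key cancels under XOR.
e8 XOR e6 = 0e
d1 XOR e2 = 33
a4 XOR f3 = 57
18 XOR b9 = a1
f0 XOR 4e = be
39 XOR 87 = be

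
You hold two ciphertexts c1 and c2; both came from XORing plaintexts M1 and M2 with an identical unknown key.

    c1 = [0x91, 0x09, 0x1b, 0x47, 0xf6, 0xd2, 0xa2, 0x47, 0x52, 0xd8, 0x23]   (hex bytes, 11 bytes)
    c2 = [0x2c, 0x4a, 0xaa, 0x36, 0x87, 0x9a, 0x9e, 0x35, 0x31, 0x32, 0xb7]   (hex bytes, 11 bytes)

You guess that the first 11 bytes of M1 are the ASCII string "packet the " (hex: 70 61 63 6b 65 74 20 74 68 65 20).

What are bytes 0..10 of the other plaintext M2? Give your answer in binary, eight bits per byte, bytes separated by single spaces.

11001101 00100010 11010010 00011010 00010100 00111100 00011100 00000110 00001011 10001111 10110100

First, c1 ⊕ c2 = (M1 ⊕ K) ⊕ (M2 ⊕ K) = M1 ⊕ M2, so the key drops out. Then M2 = (M1 ⊕ M2) ⊕ M1 over the first 11 bytes.
byte 0: (91 ^ 2c) ^ 70 = bd ^ 70 = cd
byte 1: (09 ^ 4a) ^ 61 = 43 ^ 61 = 22
byte 2: (1b ^ aa) ^ 63 = b1 ^ 63 = d2
byte 3: (47 ^ 36) ^ 6b = 71 ^ 6b = 1a
byte 4: (f6 ^ 87) ^ 65 = 71 ^ 65 = 14
byte 5: (d2 ^ 9a) ^ 74 = 48 ^ 74 = 3c
byte 6: (a2 ^ 9e) ^ 20 = 3c ^ 20 = 1c
byte 7: (47 ^ 35) ^ 74 = 72 ^ 74 = 06
byte 8: (52 ^ 31) ^ 68 = 63 ^ 68 = 0b
byte 9: (d8 ^ 32) ^ 65 = ea ^ 65 = 8f
byte 10: (23 ^ b7) ^ 20 = 94 ^ 20 = b4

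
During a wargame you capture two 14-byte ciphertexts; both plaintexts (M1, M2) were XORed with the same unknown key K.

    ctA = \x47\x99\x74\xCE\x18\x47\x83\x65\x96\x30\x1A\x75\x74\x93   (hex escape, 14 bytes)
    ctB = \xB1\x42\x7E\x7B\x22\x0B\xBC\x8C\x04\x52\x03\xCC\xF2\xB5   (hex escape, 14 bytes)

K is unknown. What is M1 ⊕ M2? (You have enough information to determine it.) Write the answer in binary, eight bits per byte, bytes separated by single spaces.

ctA ⊕ ctB = (M1 ⊕ K) ⊕ (M2 ⊕ K) = M1 ⊕ M2 — the shared key cancels under XOR.
47 xor b1 = f6
99 xor 42 = db
74 xor 7e = 0a
ce xor 7b = b5
18 xor 22 = 3a
47 xor 0b = 4c
83 xor bc = 3f
65 xor 8c = e9
96 xor 04 = 92
30 xor 52 = 62
1a xor 03 = 19
75 xor cc = b9
74 xor f2 = 86
93 xor b5 = 26

11110110 11011011 00001010 10110101 00111010 01001100 00111111 11101001 10010010 01100010 00011001 10111001 10000110 00100110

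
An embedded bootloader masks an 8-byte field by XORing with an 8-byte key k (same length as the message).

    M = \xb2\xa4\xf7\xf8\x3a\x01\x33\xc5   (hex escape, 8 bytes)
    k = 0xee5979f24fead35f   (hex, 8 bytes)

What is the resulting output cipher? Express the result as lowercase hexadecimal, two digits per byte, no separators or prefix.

XOR is its own inverse, so applying the key byte-wise gives the result directly.
byte 0: b2 ^ ee = 5c
byte 1: a4 ^ 59 = fd
byte 2: f7 ^ 79 = 8e
byte 3: f8 ^ f2 = 0a
byte 4: 3a ^ 4f = 75
byte 5: 01 ^ ea = eb
byte 6: 33 ^ d3 = e0
byte 7: c5 ^ 5f = 9a

5cfd8e0a75ebe09a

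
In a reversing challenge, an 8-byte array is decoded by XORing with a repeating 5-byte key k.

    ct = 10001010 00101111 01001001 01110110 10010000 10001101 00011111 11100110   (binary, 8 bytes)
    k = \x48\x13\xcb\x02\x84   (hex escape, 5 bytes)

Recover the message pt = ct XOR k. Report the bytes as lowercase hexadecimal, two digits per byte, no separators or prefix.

The 5-byte key repeats, so the effective keystream is 48 13 cb 02 84 48 13 cb.
byte 0: 8a XOR 48 = c2
byte 1: 2f XOR 13 = 3c
byte 2: 49 XOR cb = 82
byte 3: 76 XOR 02 = 74
byte 4: 90 XOR 84 = 14
byte 5: 8d XOR 48 = c5
byte 6: 1f XOR 13 = 0c
byte 7: e6 XOR cb = 2d

c23c827414c50c2d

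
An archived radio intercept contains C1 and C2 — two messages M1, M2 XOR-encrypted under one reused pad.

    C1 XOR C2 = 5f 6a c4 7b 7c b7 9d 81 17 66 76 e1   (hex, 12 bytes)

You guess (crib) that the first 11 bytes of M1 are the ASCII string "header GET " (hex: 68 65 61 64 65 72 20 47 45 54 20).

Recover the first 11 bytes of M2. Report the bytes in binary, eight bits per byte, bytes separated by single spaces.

00110111 00001111 10100101 00011111 00011001 11000101 10111101 11000110 01010010 00110010 01010110

Since C1 ⊕ C2 = M1 ⊕ M2, XORing with the guessed M1 bytes yields the corresponding M2 bytes: M2 = (C1 ⊕ C2) ⊕ M1.
5f xor 68 = 37
6a xor 65 = 0f
c4 xor 61 = a5
7b xor 64 = 1f
7c xor 65 = 19
b7 xor 72 = c5
9d xor 20 = bd
81 xor 47 = c6
17 xor 45 = 52
66 xor 54 = 32
76 xor 20 = 56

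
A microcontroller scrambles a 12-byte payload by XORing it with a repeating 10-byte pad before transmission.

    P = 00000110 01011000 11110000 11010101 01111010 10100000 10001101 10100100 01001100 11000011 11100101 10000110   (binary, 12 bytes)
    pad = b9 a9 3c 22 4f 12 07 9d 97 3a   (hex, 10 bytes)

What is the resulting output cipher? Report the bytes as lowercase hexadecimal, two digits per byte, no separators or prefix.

The 10-byte key repeats, so the effective keystream is b9 a9 3c 22 4f 12 07 9d 97 3a b9 a9.
byte 0: 06 XOR b9 = bf
byte 1: 58 XOR a9 = f1
byte 2: f0 XOR 3c = cc
byte 3: d5 XOR 22 = f7
byte 4: 7a XOR 4f = 35
byte 5: a0 XOR 12 = b2
byte 6: 8d XOR 07 = 8a
byte 7: a4 XOR 9d = 39
byte 8: 4c XOR 97 = db
byte 9: c3 XOR 3a = f9
byte 10: e5 XOR b9 = 5c
byte 11: 86 XOR a9 = 2f

bff1ccf735b28a39dbf95c2f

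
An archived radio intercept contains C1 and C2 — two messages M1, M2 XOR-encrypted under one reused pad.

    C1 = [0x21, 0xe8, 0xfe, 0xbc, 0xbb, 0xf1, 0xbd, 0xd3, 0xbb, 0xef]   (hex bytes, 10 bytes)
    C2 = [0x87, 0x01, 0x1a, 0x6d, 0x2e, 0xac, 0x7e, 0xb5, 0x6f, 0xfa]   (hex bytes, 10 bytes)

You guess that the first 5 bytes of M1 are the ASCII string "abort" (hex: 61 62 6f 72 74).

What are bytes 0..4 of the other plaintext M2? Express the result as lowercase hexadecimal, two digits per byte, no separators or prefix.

c78b8ba3e1

First, C1 ⊕ C2 = (M1 ⊕ K) ⊕ (M2 ⊕ K) = M1 ⊕ M2, so the key drops out. Then M2 = (M1 ⊕ M2) ⊕ M1 over the first 5 bytes.
byte 0: (21 XOR 87) XOR 61 = a6 XOR 61 = c7
byte 1: (e8 XOR 01) XOR 62 = e9 XOR 62 = 8b
byte 2: (fe XOR 1a) XOR 6f = e4 XOR 6f = 8b
byte 3: (bc XOR 6d) XOR 72 = d1 XOR 72 = a3
byte 4: (bb XOR 2e) XOR 74 = 95 XOR 74 = e1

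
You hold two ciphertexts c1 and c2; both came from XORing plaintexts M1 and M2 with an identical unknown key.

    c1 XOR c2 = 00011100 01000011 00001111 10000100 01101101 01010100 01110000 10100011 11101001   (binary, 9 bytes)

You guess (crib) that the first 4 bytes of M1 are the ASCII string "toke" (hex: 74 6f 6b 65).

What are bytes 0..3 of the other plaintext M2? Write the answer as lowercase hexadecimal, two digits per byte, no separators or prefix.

682c64e1

Since c1 ⊕ c2 = M1 ⊕ M2, XORing with the guessed M1 bytes yields the corresponding M2 bytes: M2 = (c1 ⊕ c2) ⊕ M1.
byte 0: 1c xor 74 = 68
byte 1: 43 xor 6f = 2c
byte 2: 0f xor 6b = 64
byte 3: 84 xor 65 = e1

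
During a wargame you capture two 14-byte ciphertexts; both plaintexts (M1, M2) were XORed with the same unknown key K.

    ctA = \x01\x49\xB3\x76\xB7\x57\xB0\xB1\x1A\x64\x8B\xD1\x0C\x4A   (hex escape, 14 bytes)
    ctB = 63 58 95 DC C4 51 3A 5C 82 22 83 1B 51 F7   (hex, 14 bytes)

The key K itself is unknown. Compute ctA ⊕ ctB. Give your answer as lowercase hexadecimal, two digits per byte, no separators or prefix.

ctA ⊕ ctB = (M1 ⊕ K) ⊕ (M2 ⊕ K) = M1 ⊕ M2 — the shared key cancels under XOR.
01 xor 63 = 62
49 xor 58 = 11
b3 xor 95 = 26
76 xor dc = aa
b7 xor c4 = 73
57 xor 51 = 06
b0 xor 3a = 8a
b1 xor 5c = ed
1a xor 82 = 98
64 xor 22 = 46
8b xor 83 = 08
d1 xor 1b = ca
0c xor 51 = 5d
4a xor f7 = bd

621126aa73068aed984608ca5dbd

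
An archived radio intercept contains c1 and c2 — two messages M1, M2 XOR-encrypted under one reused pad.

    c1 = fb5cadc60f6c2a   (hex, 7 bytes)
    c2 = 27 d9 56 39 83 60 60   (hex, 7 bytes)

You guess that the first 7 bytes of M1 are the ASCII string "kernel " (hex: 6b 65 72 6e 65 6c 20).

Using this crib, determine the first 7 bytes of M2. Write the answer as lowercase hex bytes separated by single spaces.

b7 e0 89 91 e9 60 6a

First, c1 ⊕ c2 = (M1 ⊕ K) ⊕ (M2 ⊕ K) = M1 ⊕ M2, so the key drops out. Then M2 = (M1 ⊕ M2) ⊕ M1 over the first 7 bytes.
byte 0: (fb ^ 27) ^ 6b = dc ^ 6b = b7
byte 1: (5c ^ d9) ^ 65 = 85 ^ 65 = e0
byte 2: (ad ^ 56) ^ 72 = fb ^ 72 = 89
byte 3: (c6 ^ 39) ^ 6e = ff ^ 6e = 91
byte 4: (0f ^ 83) ^ 65 = 8c ^ 65 = e9
byte 5: (6c ^ 60) ^ 6c = 0c ^ 6c = 60
byte 6: (2a ^ 60) ^ 20 = 4a ^ 20 = 6a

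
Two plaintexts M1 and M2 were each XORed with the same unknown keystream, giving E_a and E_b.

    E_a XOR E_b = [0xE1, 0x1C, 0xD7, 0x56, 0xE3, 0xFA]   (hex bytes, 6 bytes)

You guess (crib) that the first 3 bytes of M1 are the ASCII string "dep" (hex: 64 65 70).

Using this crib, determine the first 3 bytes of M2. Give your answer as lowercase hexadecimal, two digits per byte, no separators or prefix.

Since E_a ⊕ E_b = M1 ⊕ M2, XORing with the guessed M1 bytes yields the corresponding M2 bytes: M2 = (E_a ⊕ E_b) ⊕ M1.
byte 0: e1 XOR 64 = 85
byte 1: 1c XOR 65 = 79
byte 2: d7 XOR 70 = a7

8579a7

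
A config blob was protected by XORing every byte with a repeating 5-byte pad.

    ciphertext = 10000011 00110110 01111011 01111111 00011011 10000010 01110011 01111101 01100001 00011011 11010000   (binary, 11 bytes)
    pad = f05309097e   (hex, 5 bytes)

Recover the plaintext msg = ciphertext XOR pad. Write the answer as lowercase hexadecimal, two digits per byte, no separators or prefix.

7365727665722074686520

The 5-byte key repeats, so the effective keystream is f0 53 09 09 7e f0 53 09 09 7e f0.
byte 0: 83 ^ f0 = 73
byte 1: 36 ^ 53 = 65
byte 2: 7b ^ 09 = 72
byte 3: 7f ^ 09 = 76
byte 4: 1b ^ 7e = 65
byte 5: 82 ^ f0 = 72
byte 6: 73 ^ 53 = 20
byte 7: 7d ^ 09 = 74
byte 8: 61 ^ 09 = 68
byte 9: 1b ^ 7e = 65
byte 10: d0 ^ f0 = 20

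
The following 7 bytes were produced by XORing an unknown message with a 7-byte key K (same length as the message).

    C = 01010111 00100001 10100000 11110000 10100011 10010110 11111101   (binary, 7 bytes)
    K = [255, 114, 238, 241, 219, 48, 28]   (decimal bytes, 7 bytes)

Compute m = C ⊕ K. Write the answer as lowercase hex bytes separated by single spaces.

a8 53 4e 01 78 a6 e1

XOR is its own inverse, so applying the key byte-wise gives the result directly.
byte 0: 57 XOR ff = a8
byte 1: 21 XOR 72 = 53
byte 2: a0 XOR ee = 4e
byte 3: f0 XOR f1 = 01
byte 4: a3 XOR db = 78
byte 5: 96 XOR 30 = a6
byte 6: fd XOR 1c = e1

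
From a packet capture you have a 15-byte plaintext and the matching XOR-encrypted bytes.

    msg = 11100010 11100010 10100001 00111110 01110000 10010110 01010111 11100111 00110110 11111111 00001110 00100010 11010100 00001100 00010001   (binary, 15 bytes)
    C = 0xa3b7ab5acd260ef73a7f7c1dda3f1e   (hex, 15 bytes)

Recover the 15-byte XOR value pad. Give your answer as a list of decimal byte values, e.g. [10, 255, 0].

[65, 85, 10, 100, 189, 176, 89, 16, 12, 128, 114, 63, 14, 51, 15]

Since C = msg ⊕ pad, XORing both sides with msg gives pad = msg ⊕ C.
e2 XOR a3 = 41
e2 XOR b7 = 55
a1 XOR ab = 0a
3e XOR 5a = 64
70 XOR cd = bd
96 XOR 26 = b0
57 XOR 0e = 59
e7 XOR f7 = 10
36 XOR 3a = 0c
ff XOR 7f = 80
0e XOR 7c = 72
22 XOR 1d = 3f
d4 XOR da = 0e
0c XOR 3f = 33
11 XOR 1e = 0f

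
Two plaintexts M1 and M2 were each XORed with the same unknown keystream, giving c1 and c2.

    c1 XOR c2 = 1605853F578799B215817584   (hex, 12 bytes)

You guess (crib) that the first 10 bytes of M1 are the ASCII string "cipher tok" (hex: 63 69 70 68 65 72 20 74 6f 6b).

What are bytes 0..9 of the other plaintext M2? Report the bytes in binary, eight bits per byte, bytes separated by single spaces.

01110101 01101100 11110101 01010111 00110010 11110101 10111001 11000110 01111010 11101010

Since c1 ⊕ c2 = M1 ⊕ M2, XORing with the guessed M1 bytes yields the corresponding M2 bytes: M2 = (c1 ⊕ c2) ⊕ M1.
 22 xor  99 = 117
  5 xor 105 = 108
133 xor 112 = 245
 63 xor 104 =  87
 87 xor 101 =  50
135 xor 114 = 245
153 xor  32 = 185
178 xor 116 = 198
 21 xor 111 = 122
129 xor 107 = 234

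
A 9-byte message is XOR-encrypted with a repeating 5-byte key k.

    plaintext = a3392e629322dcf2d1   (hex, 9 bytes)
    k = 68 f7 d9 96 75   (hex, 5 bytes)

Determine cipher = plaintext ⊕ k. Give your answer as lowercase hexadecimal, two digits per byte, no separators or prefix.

The 5-byte key repeats, so the effective keystream is 68 f7 d9 96 75 68 f7 d9 96.
byte 0: 163 ⊕ 104 = 203
byte 1:  57 ⊕ 247 = 206
byte 2:  46 ⊕ 217 = 247
byte 3:  98 ⊕ 150 = 244
byte 4: 147 ⊕ 117 = 230
byte 5:  34 ⊕ 104 =  74
byte 6: 220 ⊕ 247 =  43
byte 7: 242 ⊕ 217 =  43
byte 8: 209 ⊕ 150 =  71

cbcef7f4e64a2b2b47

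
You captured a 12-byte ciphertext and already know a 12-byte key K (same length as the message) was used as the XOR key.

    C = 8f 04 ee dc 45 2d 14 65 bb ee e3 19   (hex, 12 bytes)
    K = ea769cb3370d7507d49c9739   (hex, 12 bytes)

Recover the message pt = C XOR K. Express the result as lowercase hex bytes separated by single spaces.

65 72 72 6f 72 20 61 62 6f 72 74 20

byte 0: 8f ^ ea = 65
byte 1: 04 ^ 76 = 72
byte 2: ee ^ 9c = 72
byte 3: dc ^ b3 = 6f
byte 4: 45 ^ 37 = 72
byte 5: 2d ^ 0d = 20
byte 6: 14 ^ 75 = 61
byte 7: 65 ^ 07 = 62
byte 8: bb ^ d4 = 6f
byte 9: ee ^ 9c = 72
byte 10: e3 ^ 97 = 74
byte 11: 19 ^ 39 = 20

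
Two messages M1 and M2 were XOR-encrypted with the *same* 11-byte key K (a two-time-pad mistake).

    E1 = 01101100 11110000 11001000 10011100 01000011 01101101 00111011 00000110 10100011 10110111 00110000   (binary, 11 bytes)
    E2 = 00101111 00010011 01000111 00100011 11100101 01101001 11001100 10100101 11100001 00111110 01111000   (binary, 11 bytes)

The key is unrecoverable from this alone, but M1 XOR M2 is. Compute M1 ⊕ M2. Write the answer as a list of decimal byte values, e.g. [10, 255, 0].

E1 ⊕ E2 = (M1 ⊕ K) ⊕ (M2 ⊕ K) = M1 ⊕ M2 — the shared key cancels under XOR.
byte 0: 108 ⊕  47 =  67
byte 1: 240 ⊕  19 = 227
byte 2: 200 ⊕  71 = 143
byte 3: 156 ⊕  35 = 191
byte 4:  67 ⊕ 229 = 166
byte 5: 109 ⊕ 105 =   4
byte 6:  59 ⊕ 204 = 247
byte 7:   6 ⊕ 165 = 163
byte 8: 163 ⊕ 225 =  66
byte 9: 183 ⊕  62 = 137
byte 10:  48 ⊕ 120 =  72

[67, 227, 143, 191, 166, 4, 247, 163, 66, 137, 72]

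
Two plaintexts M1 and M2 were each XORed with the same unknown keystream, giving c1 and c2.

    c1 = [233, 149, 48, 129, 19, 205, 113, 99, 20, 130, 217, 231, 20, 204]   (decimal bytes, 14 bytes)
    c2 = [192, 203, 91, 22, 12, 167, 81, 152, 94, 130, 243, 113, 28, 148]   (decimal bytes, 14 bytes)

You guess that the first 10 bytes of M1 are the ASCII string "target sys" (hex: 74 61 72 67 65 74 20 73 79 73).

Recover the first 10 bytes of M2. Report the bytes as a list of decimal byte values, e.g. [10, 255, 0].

First, c1 ⊕ c2 = (M1 ⊕ K) ⊕ (M2 ⊕ K) = M1 ⊕ M2, so the key drops out. Then M2 = (M1 ⊕ M2) ⊕ M1 over the first 10 bytes.
byte 0: (e9 XOR c0) XOR 74 = 29 XOR 74 = 5d
byte 1: (95 XOR cb) XOR 61 = 5e XOR 61 = 3f
byte 2: (30 XOR 5b) XOR 72 = 6b XOR 72 = 19
byte 3: (81 XOR 16) XOR 67 = 97 XOR 67 = f0
byte 4: (13 XOR 0c) XOR 65 = 1f XOR 65 = 7a
byte 5: (cd XOR a7) XOR 74 = 6a XOR 74 = 1e
byte 6: (71 XOR 51) XOR 20 = 20 XOR 20 = 00
byte 7: (63 XOR 98) XOR 73 = fb XOR 73 = 88
byte 8: (14 XOR 5e) XOR 79 = 4a XOR 79 = 33
byte 9: (82 XOR 82) XOR 73 = 00 XOR 73 = 73

[93, 63, 25, 240, 122, 30, 0, 136, 51, 115]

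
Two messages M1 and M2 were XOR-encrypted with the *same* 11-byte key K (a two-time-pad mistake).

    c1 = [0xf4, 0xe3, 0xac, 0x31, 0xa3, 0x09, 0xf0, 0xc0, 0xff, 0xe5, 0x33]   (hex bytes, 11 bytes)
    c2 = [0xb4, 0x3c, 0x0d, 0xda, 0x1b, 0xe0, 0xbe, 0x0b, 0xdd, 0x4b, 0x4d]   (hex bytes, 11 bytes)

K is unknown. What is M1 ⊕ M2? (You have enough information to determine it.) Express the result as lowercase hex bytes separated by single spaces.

40 df a1 eb b8 e9 4e cb 22 ae 7e

c1 ⊕ c2 = (M1 ⊕ K) ⊕ (M2 ⊕ K) = M1 ⊕ M2 — the shared key cancels under XOR.
byte 0: f4 xor b4 = 40
byte 1: e3 xor 3c = df
byte 2: ac xor 0d = a1
byte 3: 31 xor da = eb
byte 4: a3 xor 1b = b8
byte 5: 09 xor e0 = e9
byte 6: f0 xor be = 4e
byte 7: c0 xor 0b = cb
byte 8: ff xor dd = 22
byte 9: e5 xor 4b = ae
byte 10: 33 xor 4d = 7e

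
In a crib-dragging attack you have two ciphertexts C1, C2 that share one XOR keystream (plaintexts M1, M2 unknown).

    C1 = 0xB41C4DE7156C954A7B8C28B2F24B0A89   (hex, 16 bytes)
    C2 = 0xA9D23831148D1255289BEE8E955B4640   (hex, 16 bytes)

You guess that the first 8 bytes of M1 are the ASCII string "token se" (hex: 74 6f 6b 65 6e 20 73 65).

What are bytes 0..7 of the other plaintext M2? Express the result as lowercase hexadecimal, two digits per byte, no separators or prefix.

69a11eb36fc1f47a

First, C1 ⊕ C2 = (M1 ⊕ K) ⊕ (M2 ⊕ K) = M1 ⊕ M2, so the key drops out. Then M2 = (M1 ⊕ M2) ⊕ M1 over the first 8 bytes.
byte 0: (b4 XOR a9) XOR 74 = 1d XOR 74 = 69
byte 1: (1c XOR d2) XOR 6f = ce XOR 6f = a1
byte 2: (4d XOR 38) XOR 6b = 75 XOR 6b = 1e
byte 3: (e7 XOR 31) XOR 65 = d6 XOR 65 = b3
byte 4: (15 XOR 14) XOR 6e = 01 XOR 6e = 6f
byte 5: (6c XOR 8d) XOR 20 = e1 XOR 20 = c1
byte 6: (95 XOR 12) XOR 73 = 87 XOR 73 = f4
byte 7: (4a XOR 55) XOR 65 = 1f XOR 65 = 7a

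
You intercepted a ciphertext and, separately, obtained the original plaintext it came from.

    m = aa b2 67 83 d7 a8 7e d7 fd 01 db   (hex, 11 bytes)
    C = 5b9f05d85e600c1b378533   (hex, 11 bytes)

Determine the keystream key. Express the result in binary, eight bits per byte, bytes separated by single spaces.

Since C = m ⊕ key, XORing both sides with m gives key = m ⊕ C.
aa XOR 5b = f1
b2 XOR 9f = 2d
67 XOR 05 = 62
83 XOR d8 = 5b
d7 XOR 5e = 89
a8 XOR 60 = c8
7e XOR 0c = 72
d7 XOR 1b = cc
fd XOR 37 = ca
01 XOR 85 = 84
db XOR 33 = e8

11110001 00101101 01100010 01011011 10001001 11001000 01110010 11001100 11001010 10000100 11101000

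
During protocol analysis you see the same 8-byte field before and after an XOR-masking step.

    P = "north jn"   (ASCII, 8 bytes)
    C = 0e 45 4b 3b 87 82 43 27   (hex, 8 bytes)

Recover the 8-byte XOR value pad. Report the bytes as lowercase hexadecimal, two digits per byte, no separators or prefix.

Since C = P ⊕ pad, XORing both sides with P gives pad = P ⊕ C.
01101110 ^ 00001110 = 01100000
01101111 ^ 01000101 = 00101010
01110010 ^ 01001011 = 00111001
01110100 ^ 00111011 = 01001111
01101000 ^ 10000111 = 11101111
00100000 ^ 10000010 = 10100010
01101010 ^ 01000011 = 00101001
01101110 ^ 00100111 = 01001001

602a394fefa22949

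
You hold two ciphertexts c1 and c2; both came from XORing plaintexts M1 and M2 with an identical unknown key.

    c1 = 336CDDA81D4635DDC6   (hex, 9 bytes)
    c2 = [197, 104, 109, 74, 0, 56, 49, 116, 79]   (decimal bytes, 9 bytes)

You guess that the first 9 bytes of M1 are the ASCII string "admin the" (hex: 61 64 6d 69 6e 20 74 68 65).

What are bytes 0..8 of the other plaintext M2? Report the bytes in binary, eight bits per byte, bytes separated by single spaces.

First, c1 ⊕ c2 = (M1 ⊕ K) ⊕ (M2 ⊕ K) = M1 ⊕ M2, so the key drops out. Then M2 = (M1 ⊕ M2) ⊕ M1 over the first 9 bytes.
byte 0: (33 XOR c5) XOR 61 = f6 XOR 61 = 97
byte 1: (6c XOR 68) XOR 64 = 04 XOR 64 = 60
byte 2: (dd XOR 6d) XOR 6d = b0 XOR 6d = dd
byte 3: (a8 XOR 4a) XOR 69 = e2 XOR 69 = 8b
byte 4: (1d XOR 00) XOR 6e = 1d XOR 6e = 73
byte 5: (46 XOR 38) XOR 20 = 7e XOR 20 = 5e
byte 6: (35 XOR 31) XOR 74 = 04 XOR 74 = 70
byte 7: (dd XOR 74) XOR 68 = a9 XOR 68 = c1
byte 8: (c6 XOR 4f) XOR 65 = 89 XOR 65 = ec

10010111 01100000 11011101 10001011 01110011 01011110 01110000 11000001 11101100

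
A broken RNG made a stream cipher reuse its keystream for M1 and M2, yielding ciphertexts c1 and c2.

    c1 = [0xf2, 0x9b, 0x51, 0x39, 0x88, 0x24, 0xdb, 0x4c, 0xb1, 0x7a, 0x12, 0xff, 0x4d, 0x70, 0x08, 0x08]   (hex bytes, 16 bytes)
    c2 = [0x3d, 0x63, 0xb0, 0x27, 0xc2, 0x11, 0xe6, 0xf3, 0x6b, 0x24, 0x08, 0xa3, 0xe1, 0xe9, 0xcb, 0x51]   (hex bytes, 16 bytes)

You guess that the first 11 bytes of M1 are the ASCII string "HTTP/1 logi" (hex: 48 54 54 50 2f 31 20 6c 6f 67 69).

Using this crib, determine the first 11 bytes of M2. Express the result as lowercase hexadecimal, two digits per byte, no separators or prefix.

First, c1 ⊕ c2 = (M1 ⊕ K) ⊕ (M2 ⊕ K) = M1 ⊕ M2, so the key drops out. Then M2 = (M1 ⊕ M2) ⊕ M1 over the first 11 bytes.
byte 0: (f2 xor 3d) xor 48 = cf xor 48 = 87
byte 1: (9b xor 63) xor 54 = f8 xor 54 = ac
byte 2: (51 xor b0) xor 54 = e1 xor 54 = b5
byte 3: (39 xor 27) xor 50 = 1e xor 50 = 4e
byte 4: (88 xor c2) xor 2f = 4a xor 2f = 65
byte 5: (24 xor 11) xor 31 = 35 xor 31 = 04
byte 6: (db xor e6) xor 20 = 3d xor 20 = 1d
byte 7: (4c xor f3) xor 6c = bf xor 6c = d3
byte 8: (b1 xor 6b) xor 6f = da xor 6f = b5
byte 9: (7a xor 24) xor 67 = 5e xor 67 = 39
byte 10: (12 xor 08) xor 69 = 1a xor 69 = 73

87acb54e65041dd3b53973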